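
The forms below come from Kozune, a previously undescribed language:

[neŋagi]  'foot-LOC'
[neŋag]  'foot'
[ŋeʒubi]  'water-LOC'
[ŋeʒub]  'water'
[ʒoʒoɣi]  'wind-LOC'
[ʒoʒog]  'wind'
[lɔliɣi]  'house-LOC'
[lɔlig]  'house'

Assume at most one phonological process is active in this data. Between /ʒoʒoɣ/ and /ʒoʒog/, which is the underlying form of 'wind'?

The stem for 'wind' ends in [ɣ] in [ʒoʒoɣi] but [g] in [ʒoʒog].
The stem 'foot' ([neŋagi], [neŋag]) shows [g] unchanged in both environments, so [g] cannot be basic with [ɣ] derived before the LOC suffix.
Therefore /ɣ/ is basic and [g] is derived by word-final hardening (voiced fricatives become stops word-finally).

/ʒoʒoɣ/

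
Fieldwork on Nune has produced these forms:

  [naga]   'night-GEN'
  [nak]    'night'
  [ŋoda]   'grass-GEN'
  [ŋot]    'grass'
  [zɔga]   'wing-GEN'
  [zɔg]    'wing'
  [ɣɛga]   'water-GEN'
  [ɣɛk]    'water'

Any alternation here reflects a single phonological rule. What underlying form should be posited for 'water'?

/ɣɛk/

The root 'water' surfaces as [ɣɛga] and [ɣɛk], with a stem-final [g] ~ [k] alternation.
The stem 'wing' ([zɔga], [zɔg]) shows [g] unchanged in both environments, so [g] cannot be basic with [k] derived in isolation.
Therefore /k/ is basic and [g] is derived by intervocalic voicing (voiceless stops become voiced between vowels).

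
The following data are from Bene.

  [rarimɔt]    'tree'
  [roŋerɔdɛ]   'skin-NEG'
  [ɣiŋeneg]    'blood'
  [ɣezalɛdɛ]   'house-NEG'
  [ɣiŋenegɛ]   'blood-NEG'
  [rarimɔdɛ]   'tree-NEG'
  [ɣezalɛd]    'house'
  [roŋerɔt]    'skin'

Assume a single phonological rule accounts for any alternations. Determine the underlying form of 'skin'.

/roŋerɔt/

'skin' shows [t] ~ [d] at the end of the stem ([roŋerɔt] vs [roŋerɔdɛ]).
The stem 'house' ([ɣezalɛd], [ɣezalɛdɛ]) shows [d] unchanged in both environments, so [d] cannot be basic with [t] derived in isolation.
The underlying segment must be /t/; voiceless stops become voiced between vowels, yielding [d] there.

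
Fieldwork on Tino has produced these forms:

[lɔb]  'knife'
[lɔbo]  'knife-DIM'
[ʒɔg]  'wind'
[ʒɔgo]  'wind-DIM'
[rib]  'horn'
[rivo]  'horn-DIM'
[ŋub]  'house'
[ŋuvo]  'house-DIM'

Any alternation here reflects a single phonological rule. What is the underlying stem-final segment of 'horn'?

In [rib] and [rivo] the final segment of 'horn' alternates: [b] ~ [v].
But 'knife' keeps [b] in both environments ([lɔb], [lɔbo]), so there is no rule changing /b/ to [v] before the DIM suffix.
The alternation reflects word-final hardening: voiced fricatives become stops word-finally. /v/ is underlying.

/v/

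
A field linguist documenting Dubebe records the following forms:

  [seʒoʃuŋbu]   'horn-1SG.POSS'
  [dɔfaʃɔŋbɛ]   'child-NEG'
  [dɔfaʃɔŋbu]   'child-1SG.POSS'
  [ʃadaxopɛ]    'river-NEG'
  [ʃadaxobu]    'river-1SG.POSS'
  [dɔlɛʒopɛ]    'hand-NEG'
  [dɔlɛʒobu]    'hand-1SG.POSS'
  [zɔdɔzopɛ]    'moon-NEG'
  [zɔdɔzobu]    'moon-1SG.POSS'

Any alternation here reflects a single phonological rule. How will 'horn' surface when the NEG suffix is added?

[seʒoʃuŋbɛ]

The NEG suffix surfaces as [-bɛ] and [-pɛ], depending on the final segment of the stem.
By contrast the 1SG.POSS suffix keeps its initial [b] throughout — that segment must be underlying.
The NEG suffix is therefore /-pɛ/ underlyingly, with post-nasal voicing: voiceless stops become voiced after a nasal.
After 'horn', which ends in a nasal, the suffix surfaces as [-bɛ], giving [seʒoʃuŋbɛ].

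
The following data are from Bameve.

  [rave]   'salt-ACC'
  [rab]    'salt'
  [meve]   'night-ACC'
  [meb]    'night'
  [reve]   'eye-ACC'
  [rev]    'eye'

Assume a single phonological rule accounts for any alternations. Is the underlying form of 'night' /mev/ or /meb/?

/meb/

The stem for 'night' ends in [v] in [meve] but [b] in [meb].
If /v/ were underlying and a rule turned it into [b] in isolation, 'eye' would also alternate; but it has [v] in both [reve] and [rev].
The alternation reflects intervocalic spirantization: voiced stops become fricatives between vowels. /b/ is underlying.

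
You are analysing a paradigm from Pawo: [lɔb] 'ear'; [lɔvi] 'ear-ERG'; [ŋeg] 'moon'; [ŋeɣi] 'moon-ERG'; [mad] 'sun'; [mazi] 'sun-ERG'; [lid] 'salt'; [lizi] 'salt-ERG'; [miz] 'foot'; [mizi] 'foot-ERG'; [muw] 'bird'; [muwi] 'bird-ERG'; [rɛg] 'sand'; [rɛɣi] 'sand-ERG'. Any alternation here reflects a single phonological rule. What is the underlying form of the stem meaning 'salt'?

The root 'salt' surfaces as [lid] and [lizi], with a stem-final [d] ~ [z] alternation.
The stem 'foot' ([miz], [mizi]) shows [z] unchanged in both environments, so [z] cannot be basic with [d] derived in isolation.
Therefore /d/ is basic and [z] is derived by intervocalic spirantization (voiced stops become fricatives between vowels).
So 'salt' = /lid/.

/lid/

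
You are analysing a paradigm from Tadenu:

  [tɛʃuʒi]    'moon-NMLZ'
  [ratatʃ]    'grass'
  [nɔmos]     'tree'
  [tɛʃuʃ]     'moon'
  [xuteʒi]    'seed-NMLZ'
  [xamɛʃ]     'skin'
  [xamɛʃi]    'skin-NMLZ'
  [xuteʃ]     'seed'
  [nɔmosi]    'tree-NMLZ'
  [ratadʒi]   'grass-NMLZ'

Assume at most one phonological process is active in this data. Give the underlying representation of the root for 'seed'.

'seed' shows [ʃ] ~ [ʒ] at the end of the stem ([xuteʃ] vs [xuteʒi]).
But 'skin' keeps [ʃ] in both environments ([xamɛʃ], [xamɛʃi]), so there is no rule changing /ʃ/ to [ʒ] before the NMLZ suffix.
Therefore /ʒ/ is basic and [ʃ] is derived by word-final obstruent devoicing (voiced obstruents become voiceless word-finally).
Hence 'seed' is /xuteʒ/ underlyingly.

/xuteʒ/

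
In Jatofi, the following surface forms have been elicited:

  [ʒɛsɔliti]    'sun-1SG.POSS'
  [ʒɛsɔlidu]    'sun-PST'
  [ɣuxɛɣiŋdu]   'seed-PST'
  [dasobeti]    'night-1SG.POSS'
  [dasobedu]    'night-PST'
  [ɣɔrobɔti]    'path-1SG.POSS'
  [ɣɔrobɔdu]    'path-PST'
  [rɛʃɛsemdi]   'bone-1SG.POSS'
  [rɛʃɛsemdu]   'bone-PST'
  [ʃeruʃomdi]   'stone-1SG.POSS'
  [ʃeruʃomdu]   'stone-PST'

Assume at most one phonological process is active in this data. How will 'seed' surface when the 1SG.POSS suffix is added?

The 1SG.POSS morpheme has two allomorphs, [-di] and [-ti].
By contrast the PST suffix keeps its initial [d] throughout — that segment must be underlying.
So the underlying form is /-ti/, and voiceless stops become voiced after a nasal.
After 'seed', which ends in a nasal, the suffix surfaces as [-di], giving [ɣuxɛɣiŋdi].

[ɣuxɛɣiŋdi]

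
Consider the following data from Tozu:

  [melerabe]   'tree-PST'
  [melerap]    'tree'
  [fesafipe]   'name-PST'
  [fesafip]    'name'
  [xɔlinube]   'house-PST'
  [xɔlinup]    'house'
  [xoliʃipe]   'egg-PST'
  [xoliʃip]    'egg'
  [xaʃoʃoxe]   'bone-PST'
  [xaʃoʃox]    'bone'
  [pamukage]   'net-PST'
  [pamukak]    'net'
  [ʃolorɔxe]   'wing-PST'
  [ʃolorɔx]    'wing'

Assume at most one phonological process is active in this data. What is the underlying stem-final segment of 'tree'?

The root 'tree' surfaces as [melerabe] and [melerap], with a stem-final [b] ~ [p] alternation.
The stem 'egg' ([xoliʃipe], [xoliʃip]) shows [p] unchanged in both environments, so [p] cannot be basic with [b] derived before the PST suffix.
The alternation reflects word-final obstruent devoicing: voiced obstruents become voiceless word-finally. /b/ is underlying.

/b/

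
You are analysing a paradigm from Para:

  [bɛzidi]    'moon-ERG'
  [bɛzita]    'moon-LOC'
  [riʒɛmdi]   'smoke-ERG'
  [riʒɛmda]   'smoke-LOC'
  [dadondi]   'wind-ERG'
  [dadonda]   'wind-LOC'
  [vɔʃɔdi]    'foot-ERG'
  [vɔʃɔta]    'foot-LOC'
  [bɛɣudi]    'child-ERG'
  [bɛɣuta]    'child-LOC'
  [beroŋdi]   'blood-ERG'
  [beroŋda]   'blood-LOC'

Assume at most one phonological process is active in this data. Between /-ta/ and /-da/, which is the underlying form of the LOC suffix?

The LOC morpheme has two allomorphs, [-da] and [-ta].
By contrast the ERG suffix keeps its initial [d] throughout — that segment must be underlying.
The LOC suffix is therefore /-ta/ underlyingly, with post-nasal voicing: voiceless stops become voiced after a nasal.

/-ta/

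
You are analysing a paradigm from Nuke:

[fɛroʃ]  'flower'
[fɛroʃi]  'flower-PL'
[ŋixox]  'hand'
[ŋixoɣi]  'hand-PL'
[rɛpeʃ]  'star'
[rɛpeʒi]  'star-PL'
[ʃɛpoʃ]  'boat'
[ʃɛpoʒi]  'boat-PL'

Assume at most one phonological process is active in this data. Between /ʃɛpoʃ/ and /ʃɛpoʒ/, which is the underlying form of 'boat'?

In [ʃɛpoʃ] and [ʃɛpoʒi] the final segment of 'boat' alternates: [ʃ] ~ [ʒ].
If /ʃ/ were underlying and a rule turned it into [ʒ] before the PL suffix, 'flower' would also alternate; but it has [ʃ] in both [fɛroʃ] and [fɛroʃi].
The alternation reflects word-final obstruent devoicing: voiced obstruents become voiceless word-finally. /ʒ/ is underlying.

/ʃɛpoʒ/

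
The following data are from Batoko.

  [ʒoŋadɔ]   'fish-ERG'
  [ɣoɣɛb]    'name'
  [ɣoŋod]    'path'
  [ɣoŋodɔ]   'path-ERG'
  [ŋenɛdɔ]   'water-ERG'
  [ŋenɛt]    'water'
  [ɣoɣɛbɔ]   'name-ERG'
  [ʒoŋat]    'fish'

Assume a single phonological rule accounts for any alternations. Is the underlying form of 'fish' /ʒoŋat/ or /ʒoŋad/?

/ʒoŋat/

In [ʒoŋadɔ] and [ʒoŋat] the final segment of 'fish' alternates: [d] ~ [t].
If /d/ were underlying and a rule turned it into [t] in isolation, 'path' would also alternate; but it has [d] in both [ɣoŋodɔ] and [ɣoŋod].
The underlying segment must be /t/; voiceless stops become voiced between vowels, yielding [d] there.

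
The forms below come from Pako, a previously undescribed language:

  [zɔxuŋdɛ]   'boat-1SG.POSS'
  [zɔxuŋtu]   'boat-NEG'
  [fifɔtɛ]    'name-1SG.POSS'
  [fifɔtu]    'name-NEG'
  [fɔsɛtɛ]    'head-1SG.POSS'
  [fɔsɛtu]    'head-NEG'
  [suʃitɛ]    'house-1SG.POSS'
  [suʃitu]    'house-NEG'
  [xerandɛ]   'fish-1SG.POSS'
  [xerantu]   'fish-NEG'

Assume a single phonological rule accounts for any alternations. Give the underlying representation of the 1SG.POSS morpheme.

The 1SG.POSS morpheme has two allomorphs, [-dɛ] and [-tɛ].
The NEG suffix, which begins with [t], is invariant after every stem; so [t] is not altered by any rule here.
So the underlying form is /-dɛ/, and voiced stops become voiceless after a vowel.

/-dɛ/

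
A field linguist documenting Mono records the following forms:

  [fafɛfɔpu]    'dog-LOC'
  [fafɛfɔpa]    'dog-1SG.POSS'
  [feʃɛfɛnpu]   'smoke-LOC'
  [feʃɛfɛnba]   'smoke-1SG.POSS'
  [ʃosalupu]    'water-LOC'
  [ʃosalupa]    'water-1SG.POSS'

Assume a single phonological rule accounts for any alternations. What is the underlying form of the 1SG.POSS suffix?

The 1SG.POSS morpheme has two allomorphs, [-ba] and [-pa].
By contrast the LOC suffix keeps its initial [p] throughout — that segment must be underlying.
So the underlying form is /-ba/, and voiced stops become voiceless after a vowel.

/-ba/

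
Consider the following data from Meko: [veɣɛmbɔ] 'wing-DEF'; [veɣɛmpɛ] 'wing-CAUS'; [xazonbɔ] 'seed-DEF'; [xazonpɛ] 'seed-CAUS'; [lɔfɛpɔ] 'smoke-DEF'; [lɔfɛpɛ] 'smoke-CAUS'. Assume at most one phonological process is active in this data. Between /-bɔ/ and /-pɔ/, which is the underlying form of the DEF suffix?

/-bɔ/

The DEF suffix surfaces as [-bɔ] and [-pɔ], depending on the final segment of the stem.
By contrast the CAUS suffix keeps its initial [p] throughout — that segment must be underlying.
So the underlying form is /-bɔ/, and voiced stops become voiceless after a vowel.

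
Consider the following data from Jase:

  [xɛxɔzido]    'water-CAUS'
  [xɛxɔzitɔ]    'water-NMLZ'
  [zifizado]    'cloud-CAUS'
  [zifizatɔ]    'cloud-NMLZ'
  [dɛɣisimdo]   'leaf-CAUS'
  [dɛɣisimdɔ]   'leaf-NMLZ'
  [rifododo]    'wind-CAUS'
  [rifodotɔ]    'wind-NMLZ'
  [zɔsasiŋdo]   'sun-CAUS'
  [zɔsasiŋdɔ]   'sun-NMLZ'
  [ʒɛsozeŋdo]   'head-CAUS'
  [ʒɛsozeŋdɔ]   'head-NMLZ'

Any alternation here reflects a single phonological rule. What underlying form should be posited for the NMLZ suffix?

The NMLZ suffix surfaces as [-dɔ] and [-tɔ], depending on the final segment of the stem.
The CAUS suffix, which begins with [d], is invariant after every stem; so [d] is not altered by any rule here.
The NMLZ suffix is therefore /-tɔ/ underlyingly, with post-nasal voicing: voiceless stops become voiced after a nasal.

/-tɔ/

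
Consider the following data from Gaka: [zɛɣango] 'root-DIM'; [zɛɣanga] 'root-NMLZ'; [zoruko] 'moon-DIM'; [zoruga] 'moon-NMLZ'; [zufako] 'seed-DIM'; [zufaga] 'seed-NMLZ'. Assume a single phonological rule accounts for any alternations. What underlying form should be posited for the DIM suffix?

The DIM morpheme has two allomorphs, [-go] and [-ko].
The NMLZ suffix, which begins with [g], is invariant after every stem; so [g] is not altered by any rule here.
The DIM suffix is therefore /-ko/ underlyingly, with post-nasal voicing: voiceless stops become voiced after a nasal.

/-ko/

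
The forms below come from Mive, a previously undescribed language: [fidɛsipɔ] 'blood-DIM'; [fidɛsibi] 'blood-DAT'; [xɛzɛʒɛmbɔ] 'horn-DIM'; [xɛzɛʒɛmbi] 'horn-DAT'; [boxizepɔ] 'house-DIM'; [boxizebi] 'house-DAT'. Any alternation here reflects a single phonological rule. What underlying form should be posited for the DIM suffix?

/-pɔ/

The DIM suffix surfaces as [-bɔ] and [-pɔ], depending on the final segment of the stem.
By contrast the DAT suffix keeps its initial [b] throughout — that segment must be underlying.
The DIM suffix is therefore /-pɔ/ underlyingly, with post-nasal voicing: voiceless stops become voiced after a nasal.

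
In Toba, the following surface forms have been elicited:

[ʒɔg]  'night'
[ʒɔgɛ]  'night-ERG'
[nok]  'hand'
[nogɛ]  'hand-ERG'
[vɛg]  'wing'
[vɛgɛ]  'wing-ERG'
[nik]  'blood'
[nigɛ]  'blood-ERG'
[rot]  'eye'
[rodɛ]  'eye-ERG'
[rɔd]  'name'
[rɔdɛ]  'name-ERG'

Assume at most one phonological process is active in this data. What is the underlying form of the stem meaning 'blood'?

/nik/

The stem for 'blood' ends in [k] in [nik] but [g] in [nigɛ].
The stem 'wing' ([vɛg], [vɛgɛ]) shows [g] unchanged in both environments, so [g] cannot be basic with [k] derived in isolation.
The underlying segment must be /k/; voiceless stops become voiced between vowels, yielding [g] there.
So 'blood' = /nik/.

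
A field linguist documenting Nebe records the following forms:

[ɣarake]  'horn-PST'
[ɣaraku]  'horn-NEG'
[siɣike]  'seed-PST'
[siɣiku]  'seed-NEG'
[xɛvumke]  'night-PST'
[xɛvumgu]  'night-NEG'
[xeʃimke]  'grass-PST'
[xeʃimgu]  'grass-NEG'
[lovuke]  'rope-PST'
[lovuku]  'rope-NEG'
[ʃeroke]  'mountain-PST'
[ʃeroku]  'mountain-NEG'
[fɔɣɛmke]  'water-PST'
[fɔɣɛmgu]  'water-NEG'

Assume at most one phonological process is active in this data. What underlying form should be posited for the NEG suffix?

/-gu/

The NEG morpheme has two allomorphs, [-gu] and [-ku].
By contrast the PST suffix keeps its initial [k] throughout — that segment must be underlying.
The NEG suffix is therefore /-gu/ underlyingly, with post-vocalic devoicing: voiced stops become voiceless after a vowel.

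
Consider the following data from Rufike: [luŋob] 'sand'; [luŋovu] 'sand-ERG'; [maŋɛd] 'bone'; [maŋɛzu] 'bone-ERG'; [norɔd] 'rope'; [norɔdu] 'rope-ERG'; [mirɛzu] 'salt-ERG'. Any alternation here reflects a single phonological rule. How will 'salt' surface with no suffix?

In [maŋɛd] and [maŋɛzu] the final segment of 'bone' alternates: [d] ~ [z].
Compare 'rope', with invariant [d] in [norɔd] and [norɔdu]: an analysis with underlying /d/ and a rule producing [z] before the ERG suffix would wrongly predict alternation here too.
Therefore /z/ is basic and [d] is derived by word-final hardening (voiced fricatives become stops word-finally).
From [mirɛzu] the stem 'salt' is /mirɛz/; word-finally this yields [mirɛd].

[mirɛd]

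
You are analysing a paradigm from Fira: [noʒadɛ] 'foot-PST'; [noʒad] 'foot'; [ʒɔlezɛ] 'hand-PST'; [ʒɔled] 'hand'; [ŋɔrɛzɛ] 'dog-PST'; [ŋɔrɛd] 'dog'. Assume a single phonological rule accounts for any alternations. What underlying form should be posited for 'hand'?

The stem for 'hand' ends in [z] in [ʒɔlezɛ] but [d] in [ʒɔled].
The stem 'foot' ([noʒadɛ], [noʒad]) shows [d] unchanged in both environments, so [d] cannot be basic with [z] derived before the PST suffix.
So /z/ is underlying, and a rule of word-final hardening — voiced fricatives become stops word-finally — gives [d].

/ʒɔlez/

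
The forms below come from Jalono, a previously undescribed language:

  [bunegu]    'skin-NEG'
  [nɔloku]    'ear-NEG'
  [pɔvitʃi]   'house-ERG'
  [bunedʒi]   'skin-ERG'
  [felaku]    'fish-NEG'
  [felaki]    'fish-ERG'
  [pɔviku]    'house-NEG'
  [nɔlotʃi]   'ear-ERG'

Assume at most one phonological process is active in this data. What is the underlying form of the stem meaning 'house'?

In [pɔviku] and [pɔvitʃi] the final segment of 'house' alternates: [k] ~ [tʃ].
But 'fish' keeps [k] in both environments ([felaku], [felaki]), so there is no rule changing /k/ to [tʃ] before the ERG suffix.
So /tʃ/ is underlying, and a rule of depalatalization — palato-alveolar /tʃ/ and /dʒ/ become [k] and [g] when no front vowel follows — gives [k].

/pɔvitʃ/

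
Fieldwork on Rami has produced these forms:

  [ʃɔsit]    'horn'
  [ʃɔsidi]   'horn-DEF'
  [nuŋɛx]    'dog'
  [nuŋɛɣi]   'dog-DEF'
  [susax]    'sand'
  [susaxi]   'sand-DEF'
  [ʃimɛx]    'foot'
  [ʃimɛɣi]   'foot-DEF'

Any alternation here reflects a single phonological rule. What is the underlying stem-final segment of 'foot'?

/ɣ/

'foot' shows [x] ~ [ɣ] at the end of the stem ([ʃimɛx] vs [ʃimɛɣi]).
Compare 'sand', with invariant [x] in [susax] and [susaxi]: an analysis with underlying /x/ and a rule producing [ɣ] before the DEF suffix would wrongly predict alternation here too.
The alternation reflects word-final obstruent devoicing: voiced obstruents become voiceless word-finally. /ɣ/ is underlying.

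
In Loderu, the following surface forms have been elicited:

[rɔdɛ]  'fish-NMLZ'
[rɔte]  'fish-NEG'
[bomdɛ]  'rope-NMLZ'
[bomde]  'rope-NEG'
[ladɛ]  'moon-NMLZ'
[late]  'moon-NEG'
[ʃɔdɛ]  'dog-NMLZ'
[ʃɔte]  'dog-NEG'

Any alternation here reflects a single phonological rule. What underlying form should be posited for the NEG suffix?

The NEG morpheme has two allomorphs, [-de] and [-te].
The NMLZ suffix, which begins with [d], is invariant after every stem; so [d] is not altered by any rule here.
The NEG suffix is therefore /-te/ underlyingly, with post-nasal voicing: voiceless stops become voiced after a nasal.

/-te/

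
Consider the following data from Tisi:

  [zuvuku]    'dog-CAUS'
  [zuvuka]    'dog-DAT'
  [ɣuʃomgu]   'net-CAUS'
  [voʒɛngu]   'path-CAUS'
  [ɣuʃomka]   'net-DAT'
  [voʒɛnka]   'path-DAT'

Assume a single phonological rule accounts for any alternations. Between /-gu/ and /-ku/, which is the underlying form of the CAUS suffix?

The CAUS morpheme has two allomorphs, [-gu] and [-ku].
The DAT suffix, which begins with [k], is invariant after every stem; so [k] is not altered by any rule here.
So the underlying form is /-gu/, and voiced stops become voiceless after a vowel.

/-gu/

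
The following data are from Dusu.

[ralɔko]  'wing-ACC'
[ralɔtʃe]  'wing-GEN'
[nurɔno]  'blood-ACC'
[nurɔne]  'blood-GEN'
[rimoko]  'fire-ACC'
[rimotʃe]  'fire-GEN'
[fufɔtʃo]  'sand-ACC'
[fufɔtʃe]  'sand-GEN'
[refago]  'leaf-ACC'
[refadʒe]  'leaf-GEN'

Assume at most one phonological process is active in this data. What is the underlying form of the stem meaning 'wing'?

/ralɔk/

In [ralɔko] and [ralɔtʃe] the final segment of 'wing' alternates: [k] ~ [tʃ].
The stem 'sand' ([fufɔtʃo], [fufɔtʃe]) shows [tʃ] unchanged in both environments, so [tʃ] cannot be basic with [k] derived before the ACC suffix.
The underlying segment must be /k/; /k/ and /g/ become palato-alveolar [tʃ] and [dʒ] before a front vowel, yielding [tʃ] there.
Hence 'wing' is /ralɔk/ underlyingly.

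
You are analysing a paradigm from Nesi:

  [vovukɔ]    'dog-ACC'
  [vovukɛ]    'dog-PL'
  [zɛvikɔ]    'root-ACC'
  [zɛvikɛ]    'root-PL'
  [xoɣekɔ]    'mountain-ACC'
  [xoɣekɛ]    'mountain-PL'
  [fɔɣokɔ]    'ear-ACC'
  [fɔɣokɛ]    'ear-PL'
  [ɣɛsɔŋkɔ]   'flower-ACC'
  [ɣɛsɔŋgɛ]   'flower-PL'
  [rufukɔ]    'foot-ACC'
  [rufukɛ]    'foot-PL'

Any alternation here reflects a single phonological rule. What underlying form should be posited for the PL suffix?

The PL morpheme has two allomorphs, [-gɛ] and [-kɛ].
The ACC suffix, which begins with [k], is invariant after every stem; so [k] is not altered by any rule here.
The PL suffix is therefore /-gɛ/ underlyingly, with post-vocalic devoicing: voiced stops become voiceless after a vowel.

/-gɛ/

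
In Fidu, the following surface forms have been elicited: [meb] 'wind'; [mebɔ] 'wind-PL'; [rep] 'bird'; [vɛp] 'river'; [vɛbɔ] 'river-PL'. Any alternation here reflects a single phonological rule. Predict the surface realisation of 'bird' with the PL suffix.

'river' shows [p] ~ [b] at the end of the stem ([vɛp] vs [vɛbɔ]).
Compare 'wind', with invariant [b] in [meb] and [mebɔ]: an analysis with underlying /b/ and a rule producing [p] in isolation would wrongly predict alternation here too.
The underlying segment must be /p/; voiceless stops become voiced between vowels, yielding [b] there.
From [rep] the stem 'bird' is /rep/; between vowels this yields [rebɔ].

[rebɔ]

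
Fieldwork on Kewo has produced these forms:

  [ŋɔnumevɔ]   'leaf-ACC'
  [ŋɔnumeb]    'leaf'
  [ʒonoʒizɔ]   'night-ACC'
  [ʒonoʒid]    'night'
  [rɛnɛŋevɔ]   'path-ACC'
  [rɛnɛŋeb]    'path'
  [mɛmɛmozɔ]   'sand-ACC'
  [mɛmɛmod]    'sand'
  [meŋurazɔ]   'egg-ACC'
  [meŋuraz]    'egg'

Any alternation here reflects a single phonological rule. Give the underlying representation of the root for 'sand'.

/mɛmɛmod/

The stem for 'sand' ends in [z] in [mɛmɛmozɔ] but [d] in [mɛmɛmod].
If /z/ were underlying and a rule turned it into [d] in isolation, 'egg' would also alternate; but it has [z] in both [meŋurazɔ] and [meŋuraz].
The alternation reflects intervocalic spirantization: voiced stops become fricatives between vowels. /d/ is underlying.
Hence 'sand' is /mɛmɛmod/ underlyingly.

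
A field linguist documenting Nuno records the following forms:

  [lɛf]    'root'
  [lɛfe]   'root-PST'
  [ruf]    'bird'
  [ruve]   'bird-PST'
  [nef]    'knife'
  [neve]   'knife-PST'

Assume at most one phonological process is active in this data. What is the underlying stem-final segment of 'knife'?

/v/

The root 'knife' surfaces as [nef] and [neve], with a stem-final [f] ~ [v] alternation.
If /f/ were underlying and a rule turned it into [v] before the PST suffix, 'root' would also alternate; but it has [f] in both [lɛf] and [lɛfe].
So /v/ is underlying, and a rule of word-final obstruent devoicing — voiced obstruents become voiceless word-finally — gives [f].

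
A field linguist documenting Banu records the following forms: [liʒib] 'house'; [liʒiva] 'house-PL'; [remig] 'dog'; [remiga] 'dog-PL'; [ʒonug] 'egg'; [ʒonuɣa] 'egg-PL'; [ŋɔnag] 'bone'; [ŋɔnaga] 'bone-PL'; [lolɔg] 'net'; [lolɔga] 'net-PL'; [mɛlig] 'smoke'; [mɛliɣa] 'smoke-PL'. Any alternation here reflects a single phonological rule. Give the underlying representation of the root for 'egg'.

The stem for 'egg' ends in [g] in [ʒonug] but [ɣ] in [ʒonuɣa].
The stem 'bone' ([ŋɔnag], [ŋɔnaga]) shows [g] unchanged in both environments, so [g] cannot be basic with [ɣ] derived before the PL suffix.
The alternation reflects word-final hardening: voiced fricatives become stops word-finally. /ɣ/ is underlying.

/ʒonuɣ/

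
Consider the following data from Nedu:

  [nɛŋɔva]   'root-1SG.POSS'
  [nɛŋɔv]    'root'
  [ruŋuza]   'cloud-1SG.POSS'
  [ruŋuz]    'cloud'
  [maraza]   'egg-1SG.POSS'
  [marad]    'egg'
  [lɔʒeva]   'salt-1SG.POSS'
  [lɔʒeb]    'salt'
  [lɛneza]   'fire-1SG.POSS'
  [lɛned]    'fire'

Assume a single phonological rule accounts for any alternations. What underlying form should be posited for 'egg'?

/marad/

The root 'egg' surfaces as [maraza] and [marad], with a stem-final [z] ~ [d] alternation.
If /z/ were underlying and a rule turned it into [d] in isolation, 'cloud' would also alternate; but it has [z] in both [ruŋuza] and [ruŋuz].
The alternation reflects intervocalic spirantization: voiced stops become fricatives between vowels. /d/ is underlying.
Hence 'egg' is /marad/ underlyingly.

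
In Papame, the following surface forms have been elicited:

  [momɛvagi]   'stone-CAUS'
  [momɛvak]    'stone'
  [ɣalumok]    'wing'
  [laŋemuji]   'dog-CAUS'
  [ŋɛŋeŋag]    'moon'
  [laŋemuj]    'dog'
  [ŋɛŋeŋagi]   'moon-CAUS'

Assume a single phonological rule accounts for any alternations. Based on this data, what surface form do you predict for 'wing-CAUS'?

In [momɛvagi] and [momɛvak] the final segment of 'stone' alternates: [g] ~ [k].
But 'moon' keeps [g] in both environments ([ŋɛŋeŋagi], [ŋɛŋeŋag]), so there is no rule changing /g/ to [k] in isolation.
Therefore /k/ is basic and [g] is derived by intervocalic voicing (voiceless stops become voiced between vowels).
The one attested form of 'wing', [ɣalumok], shows underlying /ɣalumok/. Applying the same rule between vowels gives [ɣalumogi].

[ɣalumogi]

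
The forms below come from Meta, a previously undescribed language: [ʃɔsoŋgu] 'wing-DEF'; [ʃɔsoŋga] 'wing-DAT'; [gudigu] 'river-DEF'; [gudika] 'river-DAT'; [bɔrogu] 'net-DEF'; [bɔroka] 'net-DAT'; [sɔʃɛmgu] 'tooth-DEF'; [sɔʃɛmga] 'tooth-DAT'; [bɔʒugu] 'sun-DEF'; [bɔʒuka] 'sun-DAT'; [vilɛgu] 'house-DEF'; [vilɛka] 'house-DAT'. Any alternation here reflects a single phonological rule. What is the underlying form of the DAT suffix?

/-ka/

The DAT suffix surfaces as [-ga] and [-ka], depending on the final segment of the stem.
The DEF suffix, which begins with [g], is invariant after every stem; so [g] is not altered by any rule here.
The DAT suffix is therefore /-ka/ underlyingly, with post-nasal voicing: voiceless stops become voiced after a nasal.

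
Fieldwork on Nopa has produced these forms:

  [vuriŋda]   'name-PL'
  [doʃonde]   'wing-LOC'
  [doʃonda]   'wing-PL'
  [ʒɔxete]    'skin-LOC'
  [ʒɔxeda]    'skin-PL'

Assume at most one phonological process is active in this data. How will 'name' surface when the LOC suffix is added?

[vuriŋde]

The LOC suffix surfaces as [-de] and [-te], depending on the final segment of the stem.
By contrast the PL suffix keeps its initial [d] throughout — that segment must be underlying.
The LOC suffix is therefore /-te/ underlyingly, with post-nasal voicing: voiceless stops become voiced after a nasal.
After 'name', which ends in a nasal, the suffix surfaces as [-de], giving [vuriŋde].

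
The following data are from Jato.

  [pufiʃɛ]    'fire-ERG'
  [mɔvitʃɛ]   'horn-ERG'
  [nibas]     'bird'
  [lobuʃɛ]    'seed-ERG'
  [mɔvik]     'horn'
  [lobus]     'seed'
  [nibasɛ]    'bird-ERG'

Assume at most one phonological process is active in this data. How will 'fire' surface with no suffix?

[pufis]

The stem for 'seed' ends in [s] in [lobus] but [ʃ] in [lobuʃɛ].
The stem 'bird' ([nibas], [nibasɛ]) shows [s] unchanged in both environments, so [s] cannot be basic with [ʃ] derived before the ERG suffix.
The alternation reflects depalatalization: palato-alveolar /tʃ/ and /ʃ/ become [k] and [s] when no front vowel follows. /ʃ/ is underlying.
The one attested form of 'fire', [pufiʃɛ], shows underlying /pufiʃ/. Applying the same rule when no front vowel follows gives [pufis].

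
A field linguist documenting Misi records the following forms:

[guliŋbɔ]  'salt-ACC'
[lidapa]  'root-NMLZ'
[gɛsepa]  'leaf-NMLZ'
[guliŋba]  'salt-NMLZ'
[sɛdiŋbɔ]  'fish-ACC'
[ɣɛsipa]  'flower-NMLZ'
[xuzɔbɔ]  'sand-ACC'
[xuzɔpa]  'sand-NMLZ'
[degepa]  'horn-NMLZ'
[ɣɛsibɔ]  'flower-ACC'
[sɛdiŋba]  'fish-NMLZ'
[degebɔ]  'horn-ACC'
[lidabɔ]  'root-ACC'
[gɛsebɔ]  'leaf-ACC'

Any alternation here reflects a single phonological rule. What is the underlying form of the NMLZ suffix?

/-pa/

The NMLZ morpheme has two allomorphs, [-ba] and [-pa].
By contrast the ACC suffix keeps its initial [b] throughout — that segment must be underlying.
So the underlying form is /-pa/, and voiceless stops become voiced after a nasal.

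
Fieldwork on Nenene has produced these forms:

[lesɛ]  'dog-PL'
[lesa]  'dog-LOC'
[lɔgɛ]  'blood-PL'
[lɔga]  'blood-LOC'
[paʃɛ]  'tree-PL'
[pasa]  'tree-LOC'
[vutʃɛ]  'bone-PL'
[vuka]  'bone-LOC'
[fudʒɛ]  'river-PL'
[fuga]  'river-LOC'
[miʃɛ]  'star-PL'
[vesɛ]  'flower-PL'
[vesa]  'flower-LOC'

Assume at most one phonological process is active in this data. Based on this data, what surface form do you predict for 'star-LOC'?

The root 'tree' surfaces as [paʃɛ] and [pasa], with a stem-final [ʃ] ~ [s] alternation.
Compare 'flower', with invariant [s] in [vesɛ] and [vesa]: an analysis with underlying /s/ and a rule producing [ʃ] before the PL suffix would wrongly predict alternation here too.
The alternation reflects depalatalization: palato-alveolar /tʃ/, /dʒ/ and /ʃ/ become [k], [g] and [s] when no front vowel follows. /ʃ/ is underlying.
The one attested form of 'star', [miʃɛ], shows underlying /miʃ/. Applying the same rule when no front vowel follows gives [misa].

[misa]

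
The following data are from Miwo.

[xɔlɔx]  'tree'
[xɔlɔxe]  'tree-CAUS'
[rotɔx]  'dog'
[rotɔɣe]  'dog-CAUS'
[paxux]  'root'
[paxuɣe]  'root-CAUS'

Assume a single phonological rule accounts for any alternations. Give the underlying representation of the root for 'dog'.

The stem for 'dog' ends in [x] in [rotɔx] but [ɣ] in [rotɔɣe].
Compare 'tree', with invariant [x] in [xɔlɔx] and [xɔlɔxe]: an analysis with underlying /x/ and a rule producing [ɣ] before the CAUS suffix would wrongly predict alternation here too.
Therefore /ɣ/ is basic and [x] is derived by word-final obstruent devoicing (voiced obstruents become voiceless word-finally).

/rotɔɣ/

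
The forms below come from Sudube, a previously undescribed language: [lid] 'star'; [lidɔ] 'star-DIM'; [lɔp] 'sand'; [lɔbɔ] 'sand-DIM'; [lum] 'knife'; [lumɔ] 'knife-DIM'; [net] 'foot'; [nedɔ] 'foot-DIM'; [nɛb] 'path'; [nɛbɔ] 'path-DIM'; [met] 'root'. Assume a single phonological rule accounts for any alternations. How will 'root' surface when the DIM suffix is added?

The stem for 'foot' ends in [t] in [net] but [d] in [nedɔ].
But 'star' keeps [d] in both environments ([lid], [lidɔ]), so there is no rule changing /d/ to [t] in isolation.
The underlying segment must be /t/; voiceless stops become voiced between vowels, yielding [d] there.
From [met] the stem 'root' is /met/; between vowels this yields [medɔ].

[medɔ]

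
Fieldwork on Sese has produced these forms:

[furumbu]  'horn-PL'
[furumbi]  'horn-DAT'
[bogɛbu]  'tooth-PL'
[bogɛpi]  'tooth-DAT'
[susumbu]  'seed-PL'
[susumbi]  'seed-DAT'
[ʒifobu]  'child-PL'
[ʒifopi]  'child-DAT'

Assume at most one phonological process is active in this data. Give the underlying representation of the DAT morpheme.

The DAT morpheme has two allomorphs, [-bi] and [-pi].
By contrast the PL suffix keeps its initial [b] throughout — that segment must be underlying.
The DAT suffix is therefore /-pi/ underlyingly, with post-nasal voicing: voiceless stops become voiced after a nasal.

/-pi/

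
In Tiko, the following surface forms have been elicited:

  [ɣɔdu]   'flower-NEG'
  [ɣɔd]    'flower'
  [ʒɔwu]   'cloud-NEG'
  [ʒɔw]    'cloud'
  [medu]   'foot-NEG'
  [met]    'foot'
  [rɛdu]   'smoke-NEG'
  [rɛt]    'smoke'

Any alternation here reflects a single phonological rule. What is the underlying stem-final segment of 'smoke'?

/t/

In [rɛdu] and [rɛt] the final segment of 'smoke' alternates: [d] ~ [t].
Compare 'flower', with invariant [d] in [ɣɔdu] and [ɣɔd]: an analysis with underlying /d/ and a rule producing [t] in isolation would wrongly predict alternation here too.
Therefore /t/ is basic and [d] is derived by intervocalic voicing (voiceless stops become voiced between vowels).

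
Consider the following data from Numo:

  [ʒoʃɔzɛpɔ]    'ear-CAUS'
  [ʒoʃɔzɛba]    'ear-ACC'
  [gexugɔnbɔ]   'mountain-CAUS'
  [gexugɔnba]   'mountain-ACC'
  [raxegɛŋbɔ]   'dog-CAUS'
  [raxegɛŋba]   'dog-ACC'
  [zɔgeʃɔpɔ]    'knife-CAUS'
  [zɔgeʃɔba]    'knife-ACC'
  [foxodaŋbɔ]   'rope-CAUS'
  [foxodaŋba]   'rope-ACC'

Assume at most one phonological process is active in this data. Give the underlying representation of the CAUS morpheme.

The CAUS morpheme has two allomorphs, [-bɔ] and [-pɔ].
The ACC suffix, which begins with [b], is invariant after every stem; so [b] is not altered by any rule here.
So the underlying form is /-pɔ/, and voiceless stops become voiced after a nasal.

/-pɔ/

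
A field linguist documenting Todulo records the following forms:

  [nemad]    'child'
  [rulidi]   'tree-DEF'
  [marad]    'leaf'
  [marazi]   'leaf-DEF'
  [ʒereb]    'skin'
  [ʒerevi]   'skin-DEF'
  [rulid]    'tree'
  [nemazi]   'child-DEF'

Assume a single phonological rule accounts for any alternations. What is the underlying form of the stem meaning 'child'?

/nemaz/

The root 'child' surfaces as [nemazi] and [nemad], with a stem-final [z] ~ [d] alternation.
Compare 'tree', with invariant [d] in [rulidi] and [rulid]: an analysis with underlying /d/ and a rule producing [z] before the DEF suffix would wrongly predict alternation here too.
The underlying segment must be /z/; voiced fricatives become stops word-finally, yielding [d] there.
The underlying form of 'child' is therefore /nemaz/.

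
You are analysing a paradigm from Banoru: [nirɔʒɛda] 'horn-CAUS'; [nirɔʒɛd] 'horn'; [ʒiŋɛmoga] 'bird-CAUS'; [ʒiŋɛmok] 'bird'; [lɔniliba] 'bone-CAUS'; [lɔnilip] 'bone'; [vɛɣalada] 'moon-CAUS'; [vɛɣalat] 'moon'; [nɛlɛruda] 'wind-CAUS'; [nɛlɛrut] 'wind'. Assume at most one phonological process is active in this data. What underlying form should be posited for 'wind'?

/nɛlɛrut/

The root 'wind' surfaces as [nɛlɛruda] and [nɛlɛrut], with a stem-final [d] ~ [t] alternation.
The stem 'horn' ([nirɔʒɛda], [nirɔʒɛd]) shows [d] unchanged in both environments, so [d] cannot be basic with [t] derived in isolation.
So /t/ is underlying, and a rule of intervocalic voicing — voiceless stops become voiced between vowels — gives [d].
So 'wind' = /nɛlɛrut/.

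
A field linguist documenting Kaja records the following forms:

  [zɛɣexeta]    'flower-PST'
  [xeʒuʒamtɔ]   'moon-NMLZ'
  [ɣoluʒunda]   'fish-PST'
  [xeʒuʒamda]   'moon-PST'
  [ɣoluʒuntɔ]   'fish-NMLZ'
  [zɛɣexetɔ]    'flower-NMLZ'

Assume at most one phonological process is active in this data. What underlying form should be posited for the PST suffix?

The PST suffix surfaces as [-da] and [-ta], depending on the final segment of the stem.
By contrast the NMLZ suffix keeps its initial [t] throughout — that segment must be underlying.
The PST suffix is therefore /-da/ underlyingly, with post-vocalic devoicing: voiced stops become voiceless after a vowel.

/-da/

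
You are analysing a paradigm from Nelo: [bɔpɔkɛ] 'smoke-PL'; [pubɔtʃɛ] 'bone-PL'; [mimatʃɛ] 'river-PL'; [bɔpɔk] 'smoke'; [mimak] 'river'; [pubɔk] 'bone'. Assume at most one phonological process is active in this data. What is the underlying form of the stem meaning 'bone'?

/pubɔtʃ/

In [pubɔk] and [pubɔtʃɛ] the final segment of 'bone' alternates: [k] ~ [tʃ].
If /k/ were underlying and a rule turned it into [tʃ] before the PL suffix, 'smoke' would also alternate; but it has [k] in both [bɔpɔk] and [bɔpɔkɛ].
The underlying segment must be /tʃ/; palato-alveolar /tʃ/ becomes [k] when no front vowel follows, yielding [k] there.
Hence 'bone' is /pubɔtʃ/ underlyingly.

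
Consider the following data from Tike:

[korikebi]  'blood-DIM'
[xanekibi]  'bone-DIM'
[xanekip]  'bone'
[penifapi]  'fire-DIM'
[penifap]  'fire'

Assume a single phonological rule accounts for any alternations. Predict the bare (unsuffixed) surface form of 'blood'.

[korikep]

In [xanekibi] and [xanekip] the final segment of 'bone' alternates: [b] ~ [p].
If /p/ were underlying and a rule turned it into [b] before the DIM suffix, 'fire' would also alternate; but it has [p] in both [penifapi] and [penifap].
Therefore /b/ is basic and [p] is derived by word-final obstruent devoicing (voiced obstruents become voiceless word-finally).
The one attested form of 'blood', [korikebi], shows underlying /korikeb/. Applying the same rule word-finally gives [korikep].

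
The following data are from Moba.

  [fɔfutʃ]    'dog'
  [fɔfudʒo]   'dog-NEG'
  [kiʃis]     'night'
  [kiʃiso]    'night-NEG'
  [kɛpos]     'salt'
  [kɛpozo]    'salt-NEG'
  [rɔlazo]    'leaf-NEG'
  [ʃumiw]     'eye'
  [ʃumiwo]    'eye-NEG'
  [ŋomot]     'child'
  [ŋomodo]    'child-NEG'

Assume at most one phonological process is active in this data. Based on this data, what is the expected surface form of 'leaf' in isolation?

In [kɛpos] and [kɛpozo] the final segment of 'salt' alternates: [s] ~ [z].
Compare 'night', with invariant [s] in [kiʃis] and [kiʃiso]: an analysis with underlying /s/ and a rule producing [z] before the NEG suffix would wrongly predict alternation here too.
So /z/ is underlying, and a rule of word-final obstruent devoicing — voiced obstruents become voiceless word-finally — gives [s].
From [rɔlazo] the stem 'leaf' is /rɔlaz/; word-finally this yields [rɔlas].

[rɔlas]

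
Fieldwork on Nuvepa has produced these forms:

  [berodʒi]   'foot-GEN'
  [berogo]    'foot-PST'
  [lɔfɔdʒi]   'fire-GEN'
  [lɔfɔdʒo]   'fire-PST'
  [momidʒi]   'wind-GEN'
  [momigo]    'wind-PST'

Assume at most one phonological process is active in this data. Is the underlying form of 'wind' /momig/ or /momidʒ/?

In [momidʒi] and [momigo] the final segment of 'wind' alternates: [dʒ] ~ [g].
If /dʒ/ were underlying and a rule turned it into [g] before the PST suffix, 'fire' would also alternate; but it has [dʒ] in both [lɔfɔdʒi] and [lɔfɔdʒo].
So /g/ is underlying, and a rule of palatalization before a front vowel — /g/ becomes palato-alveolar [dʒ] before a front vowel — gives [dʒ].

/momig/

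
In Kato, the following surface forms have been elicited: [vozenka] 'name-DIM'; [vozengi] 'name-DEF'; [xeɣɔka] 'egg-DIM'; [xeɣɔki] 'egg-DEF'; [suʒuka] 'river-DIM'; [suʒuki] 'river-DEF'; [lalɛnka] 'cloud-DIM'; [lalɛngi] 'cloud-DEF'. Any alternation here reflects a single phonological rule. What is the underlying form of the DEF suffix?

The DEF morpheme has two allomorphs, [-gi] and [-ki].
By contrast the DIM suffix keeps its initial [k] throughout — that segment must be underlying.
So the underlying form is /-gi/, and voiced stops become voiceless after a vowel.

/-gi/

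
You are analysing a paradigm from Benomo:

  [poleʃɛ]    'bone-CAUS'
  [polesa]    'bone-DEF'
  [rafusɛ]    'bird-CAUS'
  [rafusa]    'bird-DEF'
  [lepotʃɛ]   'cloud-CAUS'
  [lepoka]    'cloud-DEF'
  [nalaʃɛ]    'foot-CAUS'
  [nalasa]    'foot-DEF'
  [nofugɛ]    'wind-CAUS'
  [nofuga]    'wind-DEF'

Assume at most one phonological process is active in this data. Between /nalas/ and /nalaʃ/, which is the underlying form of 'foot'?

/nalaʃ/

The root 'foot' surfaces as [nalaʃɛ] and [nalasa], with a stem-final [ʃ] ~ [s] alternation.
The stem 'bird' ([rafusɛ], [rafusa]) shows [s] unchanged in both environments, so [s] cannot be basic with [ʃ] derived before the CAUS suffix.
The underlying segment must be /ʃ/; palato-alveolar /tʃ/ and /ʃ/ become [k] and [s] when no front vowel follows, yielding [s] there.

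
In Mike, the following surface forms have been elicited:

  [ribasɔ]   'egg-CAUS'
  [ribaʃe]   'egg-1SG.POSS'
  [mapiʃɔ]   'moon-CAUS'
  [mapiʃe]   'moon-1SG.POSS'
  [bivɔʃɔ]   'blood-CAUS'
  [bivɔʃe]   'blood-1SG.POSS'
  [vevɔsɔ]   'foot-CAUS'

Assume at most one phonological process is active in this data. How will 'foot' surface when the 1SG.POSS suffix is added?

[vevɔʃe]

The stem for 'egg' ends in [s] in [ribasɔ] but [ʃ] in [ribaʃe].
Compare 'blood', with invariant [ʃ] in [bivɔʃɔ] and [bivɔʃe]: an analysis with underlying /ʃ/ and a rule producing [s] before the CAUS suffix would wrongly predict alternation here too.
So /s/ is underlying, and a rule of palatalization before a front vowel — /s/ becomes palato-alveolar [ʃ] before a front vowel — gives [ʃ].
The one attested form of 'foot', [vevɔsɔ], shows underlying /vevɔs/. Applying the same rule before a front vowel gives [vevɔʃe].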